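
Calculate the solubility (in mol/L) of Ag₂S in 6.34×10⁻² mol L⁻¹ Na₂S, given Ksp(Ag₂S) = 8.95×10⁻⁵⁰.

5.94×10⁻²⁵ M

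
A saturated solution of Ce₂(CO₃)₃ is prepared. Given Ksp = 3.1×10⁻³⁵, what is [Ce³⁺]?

Ce₂(CO₃)₃(s) ⇌ 2 Ce³⁺(aq) + 3 CO₃²⁻(aq)
If s mol/L of Ce₂(CO₃)₃ dissolves, [Ce³⁺] = 2s and [CO₃²⁻] = 3s.
Ksp = [Ce³⁺]^2[CO₃²⁻]^3 = (2s)^2 · (3s)^3 = 108s^5 = 3.1×10⁻³⁵
s = 4.9×10⁻⁸ M
[Ce³⁺] = 2s = 9.8×10⁻⁸ M

9.8×10⁻⁸ M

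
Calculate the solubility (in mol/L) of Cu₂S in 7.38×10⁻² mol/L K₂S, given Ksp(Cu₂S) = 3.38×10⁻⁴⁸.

3.38×10⁻²⁴ M

Cu₂S(s) ⇌ 2 Cu⁺(aq) + S²⁻(aq)
S²⁻ is already present at 7.38×10⁻² mol/L. If s mol/L of Cu₂S dissolves, [Cu⁺] = 2s while [S²⁻] ≈ 7.38×10⁻² mol/L.
Ksp = [Cu⁺]^2[S²⁻] = (2s)^2(7.38×10⁻²)
(2s)^2 = 3.38×10⁻⁴⁸ / (7.38×10⁻²) = 4.58×10⁻⁴⁷
s = 3.38×10⁻²⁴ mol/L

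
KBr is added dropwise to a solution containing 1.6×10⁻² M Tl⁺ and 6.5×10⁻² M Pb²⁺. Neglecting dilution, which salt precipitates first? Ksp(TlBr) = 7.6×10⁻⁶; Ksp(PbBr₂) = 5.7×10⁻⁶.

TlBr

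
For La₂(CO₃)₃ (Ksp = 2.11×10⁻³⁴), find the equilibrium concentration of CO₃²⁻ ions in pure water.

La₂(CO₃)₃(s) ⇌ 2 La³⁺(aq) + 3 CO₃²⁻(aq)
Let s be the molar solubility. Then [La³⁺] = 2s and [CO₃²⁻] = 3s.
Ksp = [La³⁺]^2[CO₃²⁻]^3 = (2s)^2 · (3s)^3 = 108s^5 = 2.11×10⁻³⁴
s = 7.21×10⁻⁸ mol/L
[CO₃²⁻] = 3s = 2.16×10⁻⁷ mol/L

2.16×10⁻⁷ M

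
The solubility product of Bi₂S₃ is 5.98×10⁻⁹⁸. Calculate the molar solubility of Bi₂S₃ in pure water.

1.41×10⁻²⁰ M

Bi₂S₃(s) ⇌ 2 Bi³⁺(aq) + 3 S²⁻(aq)
Call the molar solubility s, so that [Bi³⁺] = 2s and [S²⁻] = 3s.
Ksp = [Bi³⁺]^2[S²⁻]^3 = (2s)^2 · (3s)^3 = 108s^5
108s^5 = 5.98×10⁻⁹⁸  ⇒  s^5 = 5.54×10⁻¹⁰⁰
s = (5.54×10⁻¹⁰⁰)^(1/5) = 1.41×10⁻²⁰ mol L⁻¹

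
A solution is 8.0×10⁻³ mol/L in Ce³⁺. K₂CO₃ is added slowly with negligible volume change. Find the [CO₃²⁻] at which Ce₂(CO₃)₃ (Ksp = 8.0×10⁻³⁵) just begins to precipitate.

1.1×10⁻¹⁰ M

A salt starts to precipitate once the ion product Q reaches its Ksp.
Ce₂(CO₃)₃(s) ⇌ 2 Ce³⁺(aq) + 3 CO₃²⁻(aq)
Ksp = [Ce³⁺]^2[CO₃²⁻]^3 = [CO₃²⁻]^3(8.0×10⁻³)^2
[CO₃²⁻]^3 = 8.0×10⁻³⁵ / (8.0×10⁻³)^2 = 1.3×10⁻³⁰
[CO₃²⁻] = 1.1×10⁻¹⁰ mol/L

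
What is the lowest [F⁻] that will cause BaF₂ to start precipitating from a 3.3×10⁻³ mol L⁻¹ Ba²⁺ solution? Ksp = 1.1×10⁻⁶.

1.8×10⁻² M

A salt starts to precipitate once the ion product Q reaches its Ksp.
BaF₂(s) ⇌ Ba²⁺(aq) + 2 F⁻(aq)
Ksp = [Ba²⁺][F⁻]^2 = [F⁻]^2(3.3×10⁻³)
[F⁻]^2 = 1.1×10⁻⁶ / (3.3×10⁻³) = 3.3×10⁻⁴
[F⁻] = 1.8×10⁻² mol L⁻¹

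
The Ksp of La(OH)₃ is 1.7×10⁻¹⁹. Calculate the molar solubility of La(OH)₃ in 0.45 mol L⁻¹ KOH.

1.9×10⁻¹⁸ M

La(OH)₃(s) ⇌ La³⁺(aq) + 3 OH⁻(aq)
The solution already contains OH⁻ at 0.45 mol L⁻¹. Let s be the molar solubility of La(OH)₃.
[OH⁻] ≈ 0.45 mol L⁻¹ (common ion dominates); [La³⁺] = s.
Ksp = [La³⁺][OH⁻]^3 = s(0.45)^3
s = 1.7×10⁻¹⁹ / (0.45)^3 = 1.9×10⁻¹⁸
s = 1.9×10⁻¹⁸ mol L⁻¹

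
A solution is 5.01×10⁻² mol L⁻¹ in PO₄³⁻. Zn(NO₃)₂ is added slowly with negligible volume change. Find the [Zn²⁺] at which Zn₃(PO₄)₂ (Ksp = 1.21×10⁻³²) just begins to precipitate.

Precipitation begins when Q = Ksp.
Zn₃(PO₄)₂(s) ⇌ 3 Zn²⁺(aq) + 2 PO₄³⁻(aq)
Ksp = [Zn²⁺]^3[PO₄³⁻]^2 = [Zn²⁺]^3(5.01×10⁻²)^2
[Zn²⁺]^3 = 1.21×10⁻³² / (5.01×10⁻²)^2 = 4.82×10⁻³⁰
[Zn²⁺] = 1.69×10⁻¹⁰ mol L⁻¹

1.69×10⁻¹⁰ M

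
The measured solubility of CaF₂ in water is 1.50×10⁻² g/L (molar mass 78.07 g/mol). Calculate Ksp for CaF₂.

s = (1.50×10⁻² g L⁻¹)/(78.07 g mol⁻¹) = 1.9214×10⁻⁴ M
CaF₂(s) ⇌ Ca²⁺(aq) + 2 F⁻(aq)
Let s be the molar solubility. Then [Ca²⁺] = s and [F⁻] = 2s.
Ksp = [Ca²⁺][F⁻]^2 = s · (2s)^2 = 4s^3
Ksp = 4 × (1.9214×10⁻⁴)^3 = 2.84×10⁻¹¹

Ksp = 2.84×10⁻¹¹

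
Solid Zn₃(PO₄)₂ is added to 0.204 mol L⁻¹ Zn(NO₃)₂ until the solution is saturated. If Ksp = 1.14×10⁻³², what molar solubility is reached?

Zn₃(PO₄)₂(s) ⇌ 3 Zn²⁺(aq) + 2 PO₄³⁻(aq)
The solution already contains Zn²⁺ at 0.204 mol L⁻¹. Let s be the molar solubility of Zn₃(PO₄)₂.
[Zn²⁺] ≈ 0.204 mol L⁻¹ (common ion dominates); [PO₄³⁻] = 2s.
Ksp = [Zn²⁺]^3[PO₄³⁻]^2 = (0.204)^3(2s)^2
(2s)^2 = 1.14×10⁻³² / (0.204)^3 = 1.34×10⁻³⁰
s = 5.79×10⁻¹⁶ mol L⁻¹

5.79×10⁻¹⁶ M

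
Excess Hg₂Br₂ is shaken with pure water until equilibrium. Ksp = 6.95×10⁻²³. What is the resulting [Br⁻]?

5.18×10⁻⁸ M

Hg₂Br₂(s) ⇌ Hg₂²⁺(aq) + 2 Br⁻(aq)
If s mol/L of Hg₂Br₂ dissolves, [Hg₂²⁺] = s and [Br⁻] = 2s.
Ksp = [Hg₂²⁺][Br⁻]^2 = s · (2s)^2 = 4s^3 = 6.95×10⁻²³
s = 2.59×10⁻⁸ mol/L
[Br⁻] = 2s = 5.18×10⁻⁸ mol/L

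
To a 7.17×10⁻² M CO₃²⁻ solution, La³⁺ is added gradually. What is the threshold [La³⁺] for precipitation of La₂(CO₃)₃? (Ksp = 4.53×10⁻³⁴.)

1.11×10⁻¹⁵ M

Precipitation begins when Q = Ksp.
La₂(CO₃)₃(s) ⇌ 2 La³⁺(aq) + 3 CO₃²⁻(aq)
Ksp = [La³⁺]^2[CO₃²⁻]^3 = [La³⁺]^2(7.17×10⁻²)^3
[La³⁺]^2 = 4.53×10⁻³⁴ / (7.17×10⁻²)^3 = 1.23×10⁻³⁰
[La³⁺] = 1.11×10⁻¹⁵ M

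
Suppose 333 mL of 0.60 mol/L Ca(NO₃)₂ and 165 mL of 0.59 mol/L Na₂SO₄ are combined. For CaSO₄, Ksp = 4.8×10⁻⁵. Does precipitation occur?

Yes

The combined volume is 498 mL.
[Ca²⁺] = (0.60)(333)/498 = 0.40 mol/L
[SO₄²⁻] = (0.59)(165)/498 = 0.20 mol/L
Q = [Ca²⁺][SO₄²⁻] = 7.8×10⁻²
Since Q (7.8×10⁻²) exceeds Ksp (4.8×10⁻⁵), CaSO₄ will precipitate.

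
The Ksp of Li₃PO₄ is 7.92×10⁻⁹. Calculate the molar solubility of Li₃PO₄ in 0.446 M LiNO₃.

Li₃PO₄(s) ⇌ 3 Li⁺(aq) + PO₄³⁻(aq)
Let s be the solubility of Li₃PO₄ here. The common ion gives [Li⁺] ≈ 0.446 M, and [PO₄³⁻] = s.
Ksp = [Li⁺]^3[PO₄³⁻] = (0.446)^3s
s = 7.92×10⁻⁹ / (0.446)^3 = 8.93×10⁻⁸
s = 8.93×10⁻⁸ M

8.93×10⁻⁸ M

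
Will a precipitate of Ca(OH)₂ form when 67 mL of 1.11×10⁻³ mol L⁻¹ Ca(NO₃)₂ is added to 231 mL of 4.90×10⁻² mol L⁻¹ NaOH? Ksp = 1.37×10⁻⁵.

The combined volume is 298 mL.
[Ca²⁺] = (1.11×10⁻³)(67)/298 = 2.50×10⁻⁴ mol L⁻¹
[OH⁻] = (4.90×10⁻²)(231)/298 = 3.80×10⁻² mol L⁻¹
Q = [Ca²⁺][OH⁻]^2 = 3.60×10⁻⁷
Q = 3.60×10⁻⁷ < Ksp = 1.37×10⁻⁵, so the solution is unsaturated and no precipitate forms.

No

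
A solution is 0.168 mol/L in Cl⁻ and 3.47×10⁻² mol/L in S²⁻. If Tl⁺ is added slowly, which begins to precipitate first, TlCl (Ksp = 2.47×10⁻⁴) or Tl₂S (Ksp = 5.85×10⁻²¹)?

Precipitation begins when Q = Ksp.
For TlCl: [Tl⁺] = (Ksp/[Cl⁻]) = 1.47×10⁻³ mol/L
For Tl₂S: [Tl⁺] = (Ksp/[S²⁻])^(1/2) = 4.11×10⁻¹⁰ mol/L
Tl₂S requires the lower [Tl⁺], so it precipitates first.

Tl₂S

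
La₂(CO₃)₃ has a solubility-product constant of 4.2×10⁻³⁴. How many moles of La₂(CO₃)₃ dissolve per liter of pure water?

8.3×10⁻⁸ M

La₂(CO₃)₃(s) ⇌ 2 La³⁺(aq) + 3 CO₃²⁻(aq)
With molar solubility s: [La³⁺] = 2s, [CO₃²⁻] = 3s.
Ksp = [La³⁺]^2[CO₃²⁻]^3 = (2s)^2 · (3s)^3 = 108s^5
108s^5 = 4.2×10⁻³⁴  ⇒  s^5 = 3.9×10⁻³⁶
s = 8.3×10⁻⁸ M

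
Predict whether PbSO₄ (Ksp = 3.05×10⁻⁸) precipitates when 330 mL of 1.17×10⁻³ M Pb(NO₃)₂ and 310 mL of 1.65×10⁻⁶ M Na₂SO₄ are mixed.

No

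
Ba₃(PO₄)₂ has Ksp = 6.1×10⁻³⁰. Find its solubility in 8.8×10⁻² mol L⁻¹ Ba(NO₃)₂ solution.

4.7×10⁻¹⁴ M

Ba₃(PO₄)₂(s) ⇌ 3 Ba²⁺(aq) + 2 PO₄³⁻(aq)
With Ba²⁺ already at 8.8×10⁻² mol L⁻¹ and s small, take [Ba²⁺] ≈ 8.8×10⁻² mol L⁻¹ and [PO₄³⁻] = 2s.
Ksp = [Ba²⁺]^3[PO₄³⁻]^2 = (8.8×10⁻²)^3(2s)^2
(2s)^2 = 6.1×10⁻³⁰ / (8.8×10⁻²)^3 = 9.0×10⁻²⁷
s = 4.7×10⁻¹⁴ mol L⁻¹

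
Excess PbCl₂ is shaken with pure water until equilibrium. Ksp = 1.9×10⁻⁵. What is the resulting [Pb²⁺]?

PbCl₂(s) ⇌ Pb²⁺(aq) + 2 Cl⁻(aq)
Call the molar solubility s, so that [Pb²⁺] = s and [Cl⁻] = 2s.
Ksp = [Pb²⁺][Cl⁻]^2 = s · (2s)^2 = 4s^3 = 1.9×10⁻⁵
s = 1.7×10⁻² mol L⁻¹
[Pb²⁺] = s = 1.7×10⁻² mol L⁻¹

1.7×10⁻² M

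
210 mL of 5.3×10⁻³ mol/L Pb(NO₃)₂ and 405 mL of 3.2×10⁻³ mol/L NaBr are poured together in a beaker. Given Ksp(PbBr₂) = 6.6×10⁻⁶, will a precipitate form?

Total volume after mixing = 210 + 405 = 615 mL.
[Pb²⁺] = (5.3×10⁻³)(210)/615 = 1.8×10⁻³ mol/L
[Br⁻] = (3.2×10⁻³)(405)/615 = 2.1×10⁻³ mol/L
Q = [Pb²⁺][Br⁻]^2 = 8.0×10⁻⁹
Q < Ksp (8.0×10⁻⁹ vs 6.6×10⁻⁶); the solution remains unsaturated and no precipitate forms.

No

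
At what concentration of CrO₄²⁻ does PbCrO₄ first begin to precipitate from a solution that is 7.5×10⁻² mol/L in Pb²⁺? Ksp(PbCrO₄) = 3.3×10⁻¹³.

4.4×10⁻¹² M

Precipitation begins when Q = Ksp.
PbCrO₄(s) ⇌ Pb²⁺(aq) + CrO₄²⁻(aq)
Ksp = [Pb²⁺][CrO₄²⁻] = [CrO₄²⁻](7.5×10⁻²)
[CrO₄²⁻] = 3.3×10⁻¹³ / (7.5×10⁻²) = 4.4×10⁻¹²
[CrO₄²⁻] = 4.4×10⁻¹² mol/L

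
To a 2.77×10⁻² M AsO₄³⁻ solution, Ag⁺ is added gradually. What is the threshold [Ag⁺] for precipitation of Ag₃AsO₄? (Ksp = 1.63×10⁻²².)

1.81×10⁻⁷ M

The threshold for precipitation is Q = Ksp.
Ag₃AsO₄(s) ⇌ 3 Ag⁺(aq) + AsO₄³⁻(aq)
Ksp = [Ag⁺]^3[AsO₄³⁻] = [Ag⁺]^3(2.77×10⁻²)
[Ag⁺]^3 = 1.63×10⁻²² / (2.77×10⁻²) = 5.88×10⁻²¹
[Ag⁺] = 1.81×10⁻⁷ M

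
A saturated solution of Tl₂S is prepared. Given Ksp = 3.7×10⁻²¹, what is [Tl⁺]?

1.9×10⁻⁷ M

Tl₂S(s) ⇌ 2 Tl⁺(aq) + S²⁻(aq)
If s mol/L of Tl₂S dissolves, [Tl⁺] = 2s and [S²⁻] = s.
Ksp = [Tl⁺]^2[S²⁻] = (2s)^2 · s = 4s^3 = 3.7×10⁻²¹
s = 9.7×10⁻⁸ mol/L
[Tl⁺] = 2s = 1.9×10⁻⁷ mol/L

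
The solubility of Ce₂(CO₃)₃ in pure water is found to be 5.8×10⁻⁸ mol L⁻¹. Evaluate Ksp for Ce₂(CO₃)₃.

Ksp = 7.1×10⁻³⁵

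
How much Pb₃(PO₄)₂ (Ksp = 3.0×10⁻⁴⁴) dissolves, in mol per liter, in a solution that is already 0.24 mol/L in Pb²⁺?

7.4×10⁻²² M

Pb₃(PO₄)₂(s) ⇌ 3 Pb²⁺(aq) + 2 PO₄³⁻(aq)
Pb²⁺ is already present at 0.24 mol/L. If s mol/L of Pb₃(PO₄)₂ dissolves, [PO₄³⁻] = 2s while [Pb²⁺] ≈ 0.24 mol/L.
Ksp = [Pb²⁺]^3[PO₄³⁻]^2 = (0.24)^3(2s)^2
(2s)^2 = 3.0×10⁻⁴⁴ / (0.24)^3 = 2.2×10⁻⁴²
s = 7.4×10⁻²² mol/L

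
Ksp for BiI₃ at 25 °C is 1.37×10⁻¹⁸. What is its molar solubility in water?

1.50×10⁻⁵ M

BiI₃(s) ⇌ Bi³⁺(aq) + 3 I⁻(aq)
With molar solubility s: [Bi³⁺] = s, [I⁻] = 3s.
Ksp = [Bi³⁺][I⁻]^3 = s · (3s)^3 = 27s^4
27s^4 = 1.37×10⁻¹⁸  ⇒  s^4 = 5.07×10⁻²⁰
s = 1.50×10⁻⁵ mol/L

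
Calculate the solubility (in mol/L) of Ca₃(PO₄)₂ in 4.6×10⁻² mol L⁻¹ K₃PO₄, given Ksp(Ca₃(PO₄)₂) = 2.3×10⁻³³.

Ca₃(PO₄)₂(s) ⇌ 3 Ca²⁺(aq) + 2 PO₄³⁻(aq)
Let s be the solubility of Ca₃(PO₄)₂ here. The common ion gives [PO₄³⁻] ≈ 4.6×10⁻² mol L⁻¹, and [Ca²⁺] = 3s.
Ksp = [Ca²⁺]^3[PO₄³⁻]^2 = (3s)^3(4.6×10⁻²)^2
(3s)^3 = 2.3×10⁻³³ / (4.6×10⁻²)^2 = 1.1×10⁻³⁰
s = 3.4×10⁻¹¹ mol L⁻¹

3.4×10⁻¹¹ M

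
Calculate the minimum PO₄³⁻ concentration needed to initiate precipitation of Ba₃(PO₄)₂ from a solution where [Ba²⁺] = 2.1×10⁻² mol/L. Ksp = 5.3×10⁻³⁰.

7.6×10⁻¹³ M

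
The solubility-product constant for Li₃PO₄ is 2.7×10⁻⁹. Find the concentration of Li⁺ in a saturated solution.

9.5×10⁻³ M

Li₃PO₄(s) ⇌ 3 Li⁺(aq) + PO₄³⁻(aq)
Call the molar solubility s, so that [Li⁺] = 3s and [PO₄³⁻] = s.
Ksp = [Li⁺]^3[PO₄³⁻] = (3s)^3 · s = 27s^4 = 2.7×10⁻⁹
s = 3.2×10⁻³ mol/L
[Li⁺] = 3s = 9.5×10⁻³ mol/L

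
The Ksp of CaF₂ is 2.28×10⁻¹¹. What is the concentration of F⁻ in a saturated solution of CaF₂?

3.57×10⁻⁴ M

CaF₂(s) ⇌ Ca²⁺(aq) + 2 F⁻(aq)
Let s be the molar solubility. Then [Ca²⁺] = s and [F⁻] = 2s.
Ksp = [Ca²⁺][F⁻]^2 = s · (2s)^2 = 4s^3 = 2.28×10⁻¹¹
s = 1.79×10⁻⁴ mol/L
[F⁻] = 2s = 3.57×10⁻⁴ mol/L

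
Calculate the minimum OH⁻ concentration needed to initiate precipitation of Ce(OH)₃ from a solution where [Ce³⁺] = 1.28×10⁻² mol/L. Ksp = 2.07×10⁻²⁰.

1.17×10⁻⁶ M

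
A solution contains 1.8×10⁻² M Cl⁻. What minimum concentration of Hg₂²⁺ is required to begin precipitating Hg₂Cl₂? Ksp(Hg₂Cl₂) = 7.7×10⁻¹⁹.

2.4×10⁻¹⁵ M

The threshold for precipitation is Q = Ksp.
Hg₂Cl₂(s) ⇌ Hg₂²⁺(aq) + 2 Cl⁻(aq)
Ksp = [Hg₂²⁺][Cl⁻]^2 = [Hg₂²⁺](1.8×10⁻²)^2
[Hg₂²⁺] = 7.7×10⁻¹⁹ / (1.8×10⁻²)^2 = 2.4×10⁻¹⁵
[Hg₂²⁺] = 2.4×10⁻¹⁵ M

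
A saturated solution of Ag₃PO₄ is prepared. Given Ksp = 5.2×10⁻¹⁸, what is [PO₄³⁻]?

Ag₃PO₄(s) ⇌ 3 Ag⁺(aq) + PO₄³⁻(aq)
With molar solubility s: [Ag⁺] = 3s, [PO₄³⁻] = s.
Ksp = [Ag⁺]^3[PO₄³⁻] = (3s)^3 · s = 27s^4 = 5.2×10⁻¹⁸
s = 2.1×10⁻⁵ mol L⁻¹
[PO₄³⁻] = s = 2.1×10⁻⁵ mol L⁻¹

2.1×10⁻⁵ M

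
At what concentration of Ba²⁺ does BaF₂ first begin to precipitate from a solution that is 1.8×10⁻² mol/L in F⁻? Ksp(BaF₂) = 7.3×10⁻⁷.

2.3×10⁻³ M

Precipitation of each salt begins when its ion product equals Ksp.
BaF₂(s) ⇌ Ba²⁺(aq) + 2 F⁻(aq)
Ksp = [Ba²⁺][F⁻]^2 = [Ba²⁺](1.8×10⁻²)^2
[Ba²⁺] = 7.3×10⁻⁷ / (1.8×10⁻²)^2 = 2.3×10⁻³
[Ba²⁺] = 2.3×10⁻³ mol/L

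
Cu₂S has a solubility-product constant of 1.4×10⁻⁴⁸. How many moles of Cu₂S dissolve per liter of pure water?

7.0×10⁻¹⁷ M

Cu₂S(s) ⇌ 2 Cu⁺(aq) + S²⁻(aq)
If s mol/L of Cu₂S dissolves, [Cu⁺] = 2s and [S²⁻] = s.
Ksp = [Cu⁺]^2[S²⁻] = (2s)^2 · s = 4s^3
4s^3 = 1.4×10⁻⁴⁸  ⇒  s^3 = 3.5×10⁻⁴⁹
s = (3.5×10⁻⁴⁹)^(1/3) = 7.0×10⁻¹⁷ mol/L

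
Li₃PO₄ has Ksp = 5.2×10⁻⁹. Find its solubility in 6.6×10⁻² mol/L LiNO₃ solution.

1.8×10⁻⁵ M

Li₃PO₄(s) ⇌ 3 Li⁺(aq) + PO₄³⁻(aq)
Li⁺ is already present at 6.6×10⁻² mol/L. If s mol/L of Li₃PO₄ dissolves, [PO₄³⁻] = s while [Li⁺] ≈ 6.6×10⁻² mol/L.
Ksp = [Li⁺]^3[PO₄³⁻] = (6.6×10⁻²)^3s
s = 5.2×10⁻⁹ / (6.6×10⁻²)^3 = 1.8×10⁻⁵
s = 1.8×10⁻⁵ mol/L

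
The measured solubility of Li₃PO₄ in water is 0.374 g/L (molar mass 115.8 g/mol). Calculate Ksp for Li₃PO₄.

Convert to molarity: s = 0.374 / 115.8 = 3.2297×10⁻³ mol/L
Li₃PO₄(s) ⇌ 3 Li⁺(aq) + PO₄³⁻(aq)
Let s be the molar solubility. Then [Li⁺] = 3s and [PO₄³⁻] = s.
Ksp = [Li⁺]^3[PO₄³⁻] = (3s)^3 · s = 27s^4
Ksp = 27 × (3.2297×10⁻³)^4 = 2.94×10⁻⁹

Ksp = 2.94×10⁻⁹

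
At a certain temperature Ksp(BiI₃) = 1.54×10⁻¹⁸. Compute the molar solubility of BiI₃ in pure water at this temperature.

BiI₃(s) ⇌ Bi³⁺(aq) + 3 I⁻(aq)
If s mol/L of BiI₃ dissolves, [Bi³⁺] = s and [I⁻] = 3s.
Ksp = [Bi³⁺][I⁻]^3 = s · (3s)^3 = 27s^4
27s^4 = 1.54×10⁻¹⁸  ⇒  s^4 = 5.70×10⁻²⁰
Taking the 4th root, s = 1.55×10⁻⁵ mol/L.

1.55×10⁻⁵ M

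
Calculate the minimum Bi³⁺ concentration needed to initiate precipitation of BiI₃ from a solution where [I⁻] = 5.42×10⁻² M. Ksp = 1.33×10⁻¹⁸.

8.35×10⁻¹⁵ M

Each salt precipitates once Q = Ksp for that salt.
BiI₃(s) ⇌ Bi³⁺(aq) + 3 I⁻(aq)
Ksp = [Bi³⁺][I⁻]^3 = [Bi³⁺](5.42×10⁻²)^3
[Bi³⁺] = 1.33×10⁻¹⁸ / (5.42×10⁻²)^3 = 8.35×10⁻¹⁵
[Bi³⁺] = 8.35×10⁻¹⁵ M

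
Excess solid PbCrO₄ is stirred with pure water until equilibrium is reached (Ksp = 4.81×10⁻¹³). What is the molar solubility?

6.94×10⁻⁷ M

PbCrO₄(s) ⇌ Pb²⁺(aq) + CrO₄²⁻(aq)
For each mole of PbCrO₄ that dissolves per liter, [Pb²⁺] = s and [CrO₄²⁻] = s; let s denote this solubility.
Ksp = [Pb²⁺][CrO₄²⁻] = s · s = s^2
s^2 = 4.81×10⁻¹³
Taking the 2nd root, s = 6.94×10⁻⁷ mol/L.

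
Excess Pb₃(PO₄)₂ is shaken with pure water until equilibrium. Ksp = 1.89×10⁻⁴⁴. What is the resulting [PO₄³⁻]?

1.41×10⁻⁹ M

Pb₃(PO₄)₂(s) ⇌ 3 Pb²⁺(aq) + 2 PO₄³⁻(aq)
Call the molar solubility s, so that [Pb²⁺] = 3s and [PO₄³⁻] = 2s.
Ksp = [Pb²⁺]^3[PO₄³⁻]^2 = (3s)^3 · (2s)^2 = 108s^5 = 1.89×10⁻⁴⁴
s = 7.06×10⁻¹⁰ mol/L
[PO₄³⁻] = 2s = 1.41×10⁻⁹ mol/L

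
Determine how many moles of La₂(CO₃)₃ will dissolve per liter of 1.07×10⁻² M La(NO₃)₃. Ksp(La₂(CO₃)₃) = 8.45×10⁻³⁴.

6.49×10⁻¹¹ M

La₂(CO₃)₃(s) ⇌ 2 La³⁺(aq) + 3 CO₃²⁻(aq)
La³⁺ is already present at 1.07×10⁻² M. If s mol/L of La₂(CO₃)₃ dissolves, [CO₃²⁻] = 3s while [La³⁺] ≈ 1.07×10⁻² M.
Ksp = [La³⁺]^2[CO₃²⁻]^3 = (1.07×10⁻²)^2(3s)^3
(3s)^3 = 8.45×10⁻³⁴ / (1.07×10⁻²)^2 = 7.38×10⁻³⁰
s = 6.49×10⁻¹¹ M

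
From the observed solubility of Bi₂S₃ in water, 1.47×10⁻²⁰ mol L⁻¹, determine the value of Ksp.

Bi₂S₃(s) ⇌ 2 Bi³⁺(aq) + 3 S²⁻(aq)
For each mole of Bi₂S₃ that dissolves per liter, [Bi³⁺] = 2s and [S²⁻] = 3s; let s denote this solubility.
Ksp = [Bi³⁺]^2[S²⁻]^3 = (2s)^2 · (3s)^3 = 108s^5
Ksp = 108 × (1.47×10⁻²⁰)^5 = 7.41×10⁻⁹⁸

Ksp = 7.41×10⁻⁹⁸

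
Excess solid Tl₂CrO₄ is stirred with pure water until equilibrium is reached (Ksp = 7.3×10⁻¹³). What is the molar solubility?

5.7×10⁻⁵ M

Tl₂CrO₄(s) ⇌ 2 Tl⁺(aq) + CrO₄²⁻(aq)
With molar solubility s: [Tl⁺] = 2s, [CrO₄²⁻] = s.
Ksp = [Tl⁺]^2[CrO₄²⁻] = (2s)^2 · s = 4s^3
4s^3 = 7.3×10⁻¹³  ⇒  s^3 = 1.8×10⁻¹³
Taking the 3rd root, s = 5.7×10⁻⁵ M.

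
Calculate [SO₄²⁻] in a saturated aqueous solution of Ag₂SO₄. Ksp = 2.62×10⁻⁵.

1.87×10⁻² M

Ag₂SO₄(s) ⇌ 2 Ag⁺(aq) + SO₄²⁻(aq)
For each mole of Ag₂SO₄ that dissolves per liter, [Ag⁺] = 2s and [SO₄²⁻] = s; let s denote this solubility.
Ksp = [Ag⁺]^2[SO₄²⁻] = (2s)^2 · s = 4s^3 = 2.62×10⁻⁵
s = 1.87×10⁻² mol/L
[SO₄²⁻] = s = 1.87×10⁻² mol/L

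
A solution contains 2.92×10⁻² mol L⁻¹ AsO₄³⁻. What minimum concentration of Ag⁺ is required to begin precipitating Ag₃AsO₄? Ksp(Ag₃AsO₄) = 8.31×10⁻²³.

Each salt precipitates once Q = Ksp for that salt.
Ag₃AsO₄(s) ⇌ 3 Ag⁺(aq) + AsO₄³⁻(aq)
Ksp = [Ag⁺]^3[AsO₄³⁻] = [Ag⁺]^3(2.92×10⁻²)
[Ag⁺]^3 = 8.31×10⁻²³ / (2.92×10⁻²) = 2.85×10⁻²¹
[Ag⁺] = 1.42×10⁻⁷ mol L⁻¹

1.42×10⁻⁷ M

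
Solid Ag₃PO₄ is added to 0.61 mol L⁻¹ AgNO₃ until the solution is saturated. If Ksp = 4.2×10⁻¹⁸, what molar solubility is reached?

1.9×10⁻¹⁷ M

Ag₃PO₄(s) ⇌ 3 Ag⁺(aq) + PO₄³⁻(aq)
With Ag⁺ already at 0.61 mol L⁻¹ and s small, take [Ag⁺] ≈ 0.61 mol L⁻¹ and [PO₄³⁻] = s.
Ksp = [Ag⁺]^3[PO₄³⁻] = (0.61)^3s
s = 4.2×10⁻¹⁸ / (0.61)^3 = 1.9×10⁻¹⁷
s = 1.9×10⁻¹⁷ mol L⁻¹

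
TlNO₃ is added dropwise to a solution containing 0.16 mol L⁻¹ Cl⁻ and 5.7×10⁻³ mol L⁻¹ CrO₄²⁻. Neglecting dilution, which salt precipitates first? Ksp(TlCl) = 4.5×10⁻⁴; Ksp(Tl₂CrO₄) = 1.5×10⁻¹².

Tl₂CrO₄

Each salt precipitates once Q = Ksp for that salt.
For TlCl: [Tl⁺] = (Ksp/[Cl⁻]) = 2.8×10⁻³ mol L⁻¹
For Tl₂CrO₄: [Tl⁺] = (Ksp/[CrO₄²⁻])^(1/2) = 1.6×10⁻⁵ mol L⁻¹
Tl₂CrO₄ requires the lower [Tl⁺], so it precipitates first.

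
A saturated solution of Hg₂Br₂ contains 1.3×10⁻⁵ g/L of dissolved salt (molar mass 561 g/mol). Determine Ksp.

Ksp = 5.0×10⁻²³

Convert to molarity: s = 1.3×10⁻⁵ / 561 = 2.317×10⁻⁸ mol/L
Hg₂Br₂(s) ⇌ Hg₂²⁺(aq) + 2 Br⁻(aq)
With molar solubility s: [Hg₂²⁺] = s, [Br⁻] = 2s.
Ksp = [Hg₂²⁺][Br⁻]^2 = s · (2s)^2 = 4s^3
Ksp = 4 × (2.317×10⁻⁸)^3 = 5.0×10⁻²³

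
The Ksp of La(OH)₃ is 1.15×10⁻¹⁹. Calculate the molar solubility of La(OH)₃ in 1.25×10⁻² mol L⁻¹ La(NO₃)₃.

6.98×10⁻⁷ M

La(OH)₃(s) ⇌ La³⁺(aq) + 3 OH⁻(aq)
La³⁺ is already present at 1.25×10⁻² mol L⁻¹. If s mol/L of La(OH)₃ dissolves, [OH⁻] = 3s while [La³⁺] ≈ 1.25×10⁻² mol L⁻¹.
Ksp = [La³⁺][OH⁻]^3 = (1.25×10⁻²)(3s)^3
(3s)^3 = 1.15×10⁻¹⁹ / (1.25×10⁻²) = 9.20×10⁻¹⁸
s = 6.98×10⁻⁷ mol L⁻¹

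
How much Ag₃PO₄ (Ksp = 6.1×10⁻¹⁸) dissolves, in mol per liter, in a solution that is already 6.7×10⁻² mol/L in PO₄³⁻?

1.5×10⁻⁶ M

Ag₃PO₄(s) ⇌ 3 Ag⁺(aq) + PO₄³⁻(aq)
The solution already contains PO₄³⁻ at 6.7×10⁻² mol/L. Let s be the molar solubility of Ag₃PO₄.
[PO₄³⁻] ≈ 6.7×10⁻² mol/L (common ion dominates); [Ag⁺] = 3s.
Ksp = [Ag⁺]^3[PO₄³⁻] = (3s)^3(6.7×10⁻²)
(3s)^3 = 6.1×10⁻¹⁸ / (6.7×10⁻²) = 9.1×10⁻¹⁷
s = 1.5×10⁻⁶ mol/L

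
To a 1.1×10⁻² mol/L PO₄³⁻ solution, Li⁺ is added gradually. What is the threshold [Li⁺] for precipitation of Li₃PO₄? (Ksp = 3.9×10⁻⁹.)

7.1×10⁻³ M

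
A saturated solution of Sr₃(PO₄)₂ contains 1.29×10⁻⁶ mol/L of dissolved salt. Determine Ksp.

Sr₃(PO₄)₂(s) ⇌ 3 Sr²⁺(aq) + 2 PO₄³⁻(aq)
For each mole of Sr₃(PO₄)₂ that dissolves per liter, [Sr²⁺] = 3s and [PO₄³⁻] = 2s; let s denote this solubility.
Ksp = [Sr²⁺]^3[PO₄³⁻]^2 = (3s)^3 · (2s)^2 = 108s^5
Ksp = 108 × (1.29×10⁻⁶)^5 = 3.86×10⁻²⁸

Ksp = 3.86×10⁻²⁸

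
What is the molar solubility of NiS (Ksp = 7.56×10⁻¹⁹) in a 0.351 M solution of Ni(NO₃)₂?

NiS(s) ⇌ Ni²⁺(aq) + S²⁻(aq)
With Ni²⁺ already at 0.351 M and s small, take [Ni²⁺] ≈ 0.351 M and [S²⁻] = s.
Ksp = [Ni²⁺][S²⁻] = (0.351)s
s = 7.56×10⁻¹⁹ / (0.351) = 2.15×10⁻¹⁸
s = 2.15×10⁻¹⁸ M

2.15×10⁻¹⁸ M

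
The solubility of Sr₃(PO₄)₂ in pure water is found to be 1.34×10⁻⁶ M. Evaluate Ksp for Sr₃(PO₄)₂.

Ksp = 4.67×10⁻²⁸

Sr₃(PO₄)₂(s) ⇌ 3 Sr²⁺(aq) + 2 PO₄³⁻(aq)
Call the molar solubility s, so that [Sr²⁺] = 3s and [PO₄³⁻] = 2s.
Ksp = [Sr²⁺]^3[PO₄³⁻]^2 = (3s)^3 · (2s)^2 = 108s^5
Ksp = 108 × (1.34×10⁻⁶)^5 = 4.67×10⁻²⁸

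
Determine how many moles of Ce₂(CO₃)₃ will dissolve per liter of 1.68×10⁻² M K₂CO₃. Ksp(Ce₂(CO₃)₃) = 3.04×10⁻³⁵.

1.27×10⁻¹⁵ M

Ce₂(CO₃)₃(s) ⇌ 2 Ce³⁺(aq) + 3 CO₃²⁻(aq)
The solution already contains CO₃²⁻ at 1.68×10⁻² M. Let s be the molar solubility of Ce₂(CO₃)₃.
[CO₃²⁻] ≈ 1.68×10⁻² M (common ion dominates); [Ce³⁺] = 2s.
Ksp = [Ce³⁺]^2[CO₃²⁻]^3 = (2s)^2(1.68×10⁻²)^3
(2s)^2 = 3.04×10⁻³⁵ / (1.68×10⁻²)^3 = 6.41×10⁻³⁰
s = 1.27×10⁻¹⁵ M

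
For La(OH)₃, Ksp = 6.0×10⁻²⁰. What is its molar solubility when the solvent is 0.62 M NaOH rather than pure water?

La(OH)₃(s) ⇌ La³⁺(aq) + 3 OH⁻(aq)
Let s be the solubility of La(OH)₃ here. The common ion gives [OH⁻] ≈ 0.62 M, and [La³⁺] = s.
Ksp = [La³⁺][OH⁻]^3 = s(0.62)^3
s = 6.0×10⁻²⁰ / (0.62)^3 = 2.5×10⁻¹⁹
s = 2.5×10⁻¹⁹ M

2.5×10⁻¹⁹ M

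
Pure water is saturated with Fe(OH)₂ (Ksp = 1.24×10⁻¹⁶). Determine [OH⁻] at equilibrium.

Fe(OH)₂(s) ⇌ Fe²⁺(aq) + 2 OH⁻(aq)
With molar solubility s: [Fe²⁺] = s, [OH⁻] = 2s.
Ksp = [Fe²⁺][OH⁻]^2 = s · (2s)^2 = 4s^3 = 1.24×10⁻¹⁶
s = 3.14×10⁻⁶ M
[OH⁻] = 2s = 6.28×10⁻⁶ M

6.28×10⁻⁶ M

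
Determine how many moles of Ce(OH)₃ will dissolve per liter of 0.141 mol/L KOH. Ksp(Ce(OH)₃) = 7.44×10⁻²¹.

2.65×10⁻¹⁸ M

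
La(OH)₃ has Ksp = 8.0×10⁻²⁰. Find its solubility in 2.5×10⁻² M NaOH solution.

La(OH)₃(s) ⇌ La³⁺(aq) + 3 OH⁻(aq)
Let s be the solubility of La(OH)₃ here. The common ion gives [OH⁻] ≈ 2.5×10⁻² M, and [La³⁺] = s.
Ksp = [La³⁺][OH⁻]^3 = s(2.5×10⁻²)^3
s = 8.0×10⁻²⁰ / (2.5×10⁻²)^3 = 5.1×10⁻¹⁵
s = 5.1×10⁻¹⁵ M

5.1×10⁻¹⁵ M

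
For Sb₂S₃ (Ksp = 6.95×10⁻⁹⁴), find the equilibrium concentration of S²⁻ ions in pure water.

2.75×10⁻¹⁹ M

Sb₂S₃(s) ⇌ 2 Sb³⁺(aq) + 3 S²⁻(aq)
For each mole of Sb₂S₃ that dissolves per liter, [Sb³⁺] = 2s and [S²⁻] = 3s; let s denote this solubility.
Ksp = [Sb³⁺]^2[S²⁻]^3 = (2s)^2 · (3s)^3 = 108s^5 = 6.95×10⁻⁹⁴
s = 9.16×10⁻²⁰ M
[S²⁻] = 3s = 2.75×10⁻¹⁹ M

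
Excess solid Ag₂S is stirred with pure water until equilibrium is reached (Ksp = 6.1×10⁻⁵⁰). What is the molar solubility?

2.5×10⁻¹⁷ M

Ag₂S(s) ⇌ 2 Ag⁺(aq) + S²⁻(aq)
Call the molar solubility s, so that [Ag⁺] = 2s and [S²⁻] = s.
Ksp = [Ag⁺]^2[S²⁻] = (2s)^2 · s = 4s^3
4s^3 = 6.1×10⁻⁵⁰  ⇒  s^3 = 1.5×10⁻⁵⁰
Taking the 3rd root, s = 2.5×10⁻¹⁷ mol L⁻¹.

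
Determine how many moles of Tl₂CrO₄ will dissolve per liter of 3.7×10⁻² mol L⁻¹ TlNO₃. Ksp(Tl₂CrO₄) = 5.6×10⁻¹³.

Tl₂CrO₄(s) ⇌ 2 Tl⁺(aq) + CrO₄²⁻(aq)
With Tl⁺ already at 3.7×10⁻² mol L⁻¹ and s small, take [Tl⁺] ≈ 3.7×10⁻² mol L⁻¹ and [CrO₄²⁻] = s.
Ksp = [Tl⁺]^2[CrO₄²⁻] = (3.7×10⁻²)^2s
s = 5.6×10⁻¹³ / (3.7×10⁻²)^2 = 4.1×10⁻¹⁰
s = 4.1×10⁻¹⁰ mol L⁻¹

4.1×10⁻¹⁰ M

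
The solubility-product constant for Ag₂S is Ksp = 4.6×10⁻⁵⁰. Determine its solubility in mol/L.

2.3×10⁻¹⁷ M

Ag₂S(s) ⇌ 2 Ag⁺(aq) + S²⁻(aq)
Call the molar solubility s, so that [Ag⁺] = 2s and [S²⁻] = s.
Ksp = [Ag⁺]^2[S²⁻] = (2s)^2 · s = 4s^3
4s^3 = 4.6×10⁻⁵⁰  ⇒  s^3 = 1.2×10⁻⁵⁰
s = 2.3×10⁻¹⁷ M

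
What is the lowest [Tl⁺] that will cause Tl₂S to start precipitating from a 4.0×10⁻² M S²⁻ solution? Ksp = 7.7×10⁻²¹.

Each salt precipitates once Q = Ksp for that salt.
Tl₂S(s) ⇌ 2 Tl⁺(aq) + S²⁻(aq)
Ksp = [Tl⁺]^2[S²⁻] = [Tl⁺]^2(4.0×10⁻²)
[Tl⁺]^2 = 7.7×10⁻²¹ / (4.0×10⁻²) = 1.9×10⁻¹⁹
[Tl⁺] = 4.4×10⁻¹⁰ M

4.4×10⁻¹⁰ M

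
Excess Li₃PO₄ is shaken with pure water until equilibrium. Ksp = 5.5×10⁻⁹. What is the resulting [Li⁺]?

1.1×10⁻² M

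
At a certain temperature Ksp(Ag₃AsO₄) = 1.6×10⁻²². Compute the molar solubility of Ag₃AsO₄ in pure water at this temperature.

1.6×10⁻⁶ M

Ag₃AsO₄(s) ⇌ 3 Ag⁺(aq) + AsO₄³⁻(aq)
Call the molar solubility s, so that [Ag⁺] = 3s and [AsO₄³⁻] = s.
Ksp = [Ag⁺]^3[AsO₄³⁻] = (3s)^3 · s = 27s^4
27s^4 = 1.6×10⁻²²  ⇒  s^4 = 5.9×10⁻²⁴
s = (5.9×10⁻²⁴)^(1/4) = 1.6×10⁻⁶ mol/L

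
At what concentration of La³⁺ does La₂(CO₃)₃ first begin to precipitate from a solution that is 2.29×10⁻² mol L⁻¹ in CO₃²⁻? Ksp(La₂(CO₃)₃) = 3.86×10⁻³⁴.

The threshold for precipitation is Q = Ksp.
La₂(CO₃)₃(s) ⇌ 2 La³⁺(aq) + 3 CO₃²⁻(aq)
Ksp = [La³⁺]^2[CO₃²⁻]^3 = [La³⁺]^2(2.29×10⁻²)^3
[La³⁺]^2 = 3.86×10⁻³⁴ / (2.29×10⁻²)^3 = 3.21×10⁻²⁹
[La³⁺] = 5.67×10⁻¹⁵ mol L⁻¹

5.67×10⁻¹⁵ M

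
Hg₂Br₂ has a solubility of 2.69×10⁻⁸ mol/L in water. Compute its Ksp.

Hg₂Br₂(s) ⇌ Hg₂²⁺(aq) + 2 Br⁻(aq)
For each mole of Hg₂Br₂ that dissolves per liter, [Hg₂²⁺] = s and [Br⁻] = 2s; let s denote this solubility.
Ksp = [Hg₂²⁺][Br⁻]^2 = s · (2s)^2 = 4s^3
Ksp = 4 × (2.69×10⁻⁸)^3 = 7.79×10⁻²³

Ksp = 7.79×10⁻²³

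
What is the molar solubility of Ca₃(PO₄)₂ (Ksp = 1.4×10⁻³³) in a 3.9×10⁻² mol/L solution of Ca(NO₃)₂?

2.4×10⁻¹⁵ M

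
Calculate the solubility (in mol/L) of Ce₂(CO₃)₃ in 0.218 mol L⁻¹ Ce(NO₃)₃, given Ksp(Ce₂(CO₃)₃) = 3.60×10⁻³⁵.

3.04×10⁻¹² M

Ce₂(CO₃)₃(s) ⇌ 2 Ce³⁺(aq) + 3 CO₃²⁻(aq)
With Ce³⁺ already at 0.218 mol L⁻¹ and s small, take [Ce³⁺] ≈ 0.218 mol L⁻¹ and [CO₃²⁻] = 3s.
Ksp = [Ce³⁺]^2[CO₃²⁻]^3 = (0.218)^2(3s)^3
(3s)^3 = 3.60×10⁻³⁵ / (0.218)^2 = 7.58×10⁻³⁴
s = 3.04×10⁻¹² mol L⁻¹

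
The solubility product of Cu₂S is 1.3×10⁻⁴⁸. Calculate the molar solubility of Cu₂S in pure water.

6.9×10⁻¹⁷ M

Cu₂S(s) ⇌ 2 Cu⁺(aq) + S²⁻(aq)
Call the molar solubility s, so that [Cu⁺] = 2s and [S²⁻] = s.
Ksp = [Cu⁺]^2[S²⁻] = (2s)^2 · s = 4s^3
4s^3 = 1.3×10⁻⁴⁸  ⇒  s^3 = 3.3×10⁻⁴⁹
s = (3.3×10⁻⁴⁹)^(1/3) = 6.9×10⁻¹⁷ M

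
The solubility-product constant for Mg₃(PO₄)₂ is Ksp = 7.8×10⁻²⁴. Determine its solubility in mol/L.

Mg₃(PO₄)₂(s) ⇌ 3 Mg²⁺(aq) + 2 PO₄³⁻(aq)
Let s be the molar solubility. Then [Mg²⁺] = 3s and [PO₄³⁻] = 2s.
Ksp = [Mg²⁺]^3[PO₄³⁻]^2 = (3s)^3 · (2s)^2 = 108s^5
108s^5 = 7.8×10⁻²⁴  ⇒  s^5 = 7.2×10⁻²⁶
Taking the 5th root, s = 9.4×10⁻⁶ mol L⁻¹.

9.4×10⁻⁶ M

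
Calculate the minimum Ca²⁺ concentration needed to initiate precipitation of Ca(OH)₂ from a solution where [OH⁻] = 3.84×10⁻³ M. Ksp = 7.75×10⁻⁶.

Precipitation begins when Q = Ksp.
Ca(OH)₂(s) ⇌ Ca²⁺(aq) + 2 OH⁻(aq)
Ksp = [Ca²⁺][OH⁻]^2 = [Ca²⁺](3.84×10⁻³)^2
[Ca²⁺] = 7.75×10⁻⁶ / (3.84×10⁻³)^2 = 0.526
[Ca²⁺] = 0.526 M

0.526 M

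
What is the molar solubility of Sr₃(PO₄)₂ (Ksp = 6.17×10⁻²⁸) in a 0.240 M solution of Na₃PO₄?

Sr₃(PO₄)₂(s) ⇌ 3 Sr²⁺(aq) + 2 PO₄³⁻(aq)
With PO₄³⁻ already at 0.240 M and s small, take [PO₄³⁻] ≈ 0.240 M and [Sr²⁺] = 3s.
Ksp = [Sr²⁺]^3[PO₄³⁻]^2 = (3s)^3(0.240)^2
(3s)^3 = 6.17×10⁻²⁸ / (0.240)^2 = 1.07×10⁻²⁶
s = 7.35×10⁻¹⁰ M

7.35×10⁻¹⁰ M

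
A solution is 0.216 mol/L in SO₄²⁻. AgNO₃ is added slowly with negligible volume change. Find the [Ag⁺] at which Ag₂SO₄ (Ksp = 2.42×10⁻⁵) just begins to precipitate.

1.06×10⁻² M

A salt starts to precipitate once the ion product Q reaches its Ksp.
Ag₂SO₄(s) ⇌ 2 Ag⁺(aq) + SO₄²⁻(aq)
Ksp = [Ag⁺]^2[SO₄²⁻] = [Ag⁺]^2(0.216)
[Ag⁺]^2 = 2.42×10⁻⁵ / (0.216) = 1.12×10⁻⁴
[Ag⁺] = 1.06×10⁻² mol/L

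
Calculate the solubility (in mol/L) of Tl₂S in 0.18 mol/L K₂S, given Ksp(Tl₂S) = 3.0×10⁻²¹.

6.5×10⁻¹¹ M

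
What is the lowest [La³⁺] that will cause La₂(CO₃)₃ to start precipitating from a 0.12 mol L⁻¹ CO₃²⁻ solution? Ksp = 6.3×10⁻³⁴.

A salt starts to precipitate once the ion product Q reaches its Ksp.
La₂(CO₃)₃(s) ⇌ 2 La³⁺(aq) + 3 CO₃²⁻(aq)
Ksp = [La³⁺]^2[CO₃²⁻]^3 = [La³⁺]^2(0.12)^3
[La³⁺]^2 = 6.3×10⁻³⁴ / (0.12)^3 = 3.6×10⁻³¹
[La³⁺] = 6.0×10⁻¹⁶ mol L⁻¹

6.0×10⁻¹⁶ M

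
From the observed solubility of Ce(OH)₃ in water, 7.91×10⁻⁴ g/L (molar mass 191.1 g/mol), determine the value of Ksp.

Convert to molarity: s = 7.91×10⁻⁴ / 191.1 = 4.1392×10⁻⁶ mol/L
Ce(OH)₃(s) ⇌ Ce³⁺(aq) + 3 OH⁻(aq)
Call the molar solubility s, so that [Ce³⁺] = s and [OH⁻] = 3s.
Ksp = [Ce³⁺][OH⁻]^3 = s · (3s)^3 = 27s^4
Ksp = 27 × (4.1392×10⁻⁶)^4 = 7.93×10⁻²¹

Ksp = 7.93×10⁻²¹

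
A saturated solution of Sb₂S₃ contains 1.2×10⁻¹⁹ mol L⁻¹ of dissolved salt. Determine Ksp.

Sb₂S₃(s) ⇌ 2 Sb³⁺(aq) + 3 S²⁻(aq)
If s mol/L of Sb₂S₃ dissolves, [Sb³⁺] = 2s and [S²⁻] = 3s.
Ksp = [Sb³⁺]^2[S²⁻]^3 = (2s)^2 · (3s)^3 = 108s^5
Ksp = 108 × (1.2×10⁻¹⁹)^5 = 2.7×10⁻⁹³

Ksp = 2.7×10⁻⁹³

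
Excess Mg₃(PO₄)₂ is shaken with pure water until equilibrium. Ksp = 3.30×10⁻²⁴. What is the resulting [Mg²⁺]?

2.37×10⁻⁵ M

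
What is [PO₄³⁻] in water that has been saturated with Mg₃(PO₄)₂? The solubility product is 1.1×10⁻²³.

Mg₃(PO₄)₂(s) ⇌ 3 Mg²⁺(aq) + 2 PO₄³⁻(aq)
If s mol/L of Mg₃(PO₄)₂ dissolves, [Mg²⁺] = 3s and [PO₄³⁻] = 2s.
Ksp = [Mg²⁺]^3[PO₄³⁻]^2 = (3s)^3 · (2s)^2 = 108s^5 = 1.1×10⁻²³
s = 1.0×10⁻⁵ mol/L
[PO₄³⁻] = 2s = 2.0×10⁻⁵ mol/L

2.0×10⁻⁵ M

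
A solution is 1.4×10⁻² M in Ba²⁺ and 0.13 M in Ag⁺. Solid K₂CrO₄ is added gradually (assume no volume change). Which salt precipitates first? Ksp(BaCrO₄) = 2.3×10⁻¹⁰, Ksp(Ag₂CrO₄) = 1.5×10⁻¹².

A salt starts to precipitate once the ion product Q reaches its Ksp.
For BaCrO₄: [CrO₄²⁻] = (Ksp/[Ba²⁺]) = 1.6×10⁻⁸ M
For Ag₂CrO₄: [CrO₄²⁻] = (Ksp/[Ag⁺]^2) = 8.9×10⁻¹¹ M
Since Ag₂CrO₄ needs less CrO₄²⁻ to reach saturation, it precipitates first.

Ag₂CrO₄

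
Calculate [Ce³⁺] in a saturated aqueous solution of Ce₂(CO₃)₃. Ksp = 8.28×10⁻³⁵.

1.20×10⁻⁷ M

Ce₂(CO₃)₃(s) ⇌ 2 Ce³⁺(aq) + 3 CO₃²⁻(aq)
If s mol/L of Ce₂(CO₃)₃ dissolves, [Ce³⁺] = 2s and [CO₃²⁻] = 3s.
Ksp = [Ce³⁺]^2[CO₃²⁻]^3 = (2s)^2 · (3s)^3 = 108s^5 = 8.28×10⁻³⁵
s = 5.98×10⁻⁸ mol/L
[Ce³⁺] = 2s = 1.20×10⁻⁷ mol/L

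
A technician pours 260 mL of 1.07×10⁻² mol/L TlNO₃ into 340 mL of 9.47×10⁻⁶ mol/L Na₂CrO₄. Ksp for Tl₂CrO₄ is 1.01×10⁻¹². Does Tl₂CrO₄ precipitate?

After mixing, V = 260 mL + 340 mL = 600 mL.
[Tl⁺] = (1.07×10⁻²)(260)/600 = 4.64×10⁻³ mol/L
[CrO₄²⁻] = (9.47×10⁻⁶)(340)/600 = 5.37×10⁻⁶ mol/L
Q = [Tl⁺]^2[CrO₄²⁻] = 1.15×10⁻¹⁰
Because Q > Ksp (1.15×10⁻¹⁰ vs 1.01×10⁻¹²), a precipitate of Tl₂CrO₄ forms.

Yes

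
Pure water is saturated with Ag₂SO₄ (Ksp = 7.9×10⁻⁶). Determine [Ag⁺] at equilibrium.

Ag₂SO₄(s) ⇌ 2 Ag⁺(aq) + SO₄²⁻(aq)
Call the molar solubility s, so that [Ag⁺] = 2s and [SO₄²⁻] = s.
Ksp = [Ag⁺]^2[SO₄²⁻] = (2s)^2 · s = 4s^3 = 7.9×10⁻⁶
s = 1.3×10⁻² mol/L
[Ag⁺] = 2s = 2.5×10⁻² mol/L

2.5×10⁻² M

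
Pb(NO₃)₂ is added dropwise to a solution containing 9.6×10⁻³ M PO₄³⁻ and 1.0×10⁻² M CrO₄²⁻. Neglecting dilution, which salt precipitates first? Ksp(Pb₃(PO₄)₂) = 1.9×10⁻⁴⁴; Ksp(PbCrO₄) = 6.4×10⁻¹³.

A salt starts to precipitate once the ion product Q reaches its Ksp.
For Pb₃(PO₄)₂: [Pb²⁺] = (Ksp/[PO₄³⁻]^2)^(1/3) = 5.9×10⁻¹⁴ M
For PbCrO₄: [Pb²⁺] = (Ksp/[CrO₄²⁻]) = 6.4×10⁻¹¹ M
The smaller threshold [Pb²⁺] is reached first, so Pb₃(PO₄)₂ precipitates first.

Pb₃(PO₄)₂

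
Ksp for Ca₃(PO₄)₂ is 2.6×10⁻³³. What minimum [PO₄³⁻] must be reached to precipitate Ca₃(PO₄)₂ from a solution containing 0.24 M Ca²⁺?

4.3×10⁻¹⁶ M

Precipitation begins when Q = Ksp.
Ca₃(PO₄)₂(s) ⇌ 3 Ca²⁺(aq) + 2 PO₄³⁻(aq)
Ksp = [Ca²⁺]^3[PO₄³⁻]^2 = [PO₄³⁻]^2(0.24)^3
[PO₄³⁻]^2 = 2.6×10⁻³³ / (0.24)^3 = 1.9×10⁻³¹
[PO₄³⁻] = 4.3×10⁻¹⁶ M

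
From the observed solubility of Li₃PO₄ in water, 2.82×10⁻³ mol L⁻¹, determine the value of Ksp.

Ksp = 1.71×10⁻⁹

Li₃PO₄(s) ⇌ 3 Li⁺(aq) + PO₄³⁻(aq)
For each mole of Li₃PO₄ that dissolves per liter, [Li⁺] = 3s and [PO₄³⁻] = s; let s denote this solubility.
Ksp = [Li⁺]^3[PO₄³⁻] = (3s)^3 · s = 27s^4
Ksp = 27 × (2.82×10⁻³)^4 = 1.71×10⁻⁹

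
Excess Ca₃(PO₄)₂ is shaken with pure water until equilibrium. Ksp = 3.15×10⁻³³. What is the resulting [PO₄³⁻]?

Ca₃(PO₄)₂(s) ⇌ 3 Ca²⁺(aq) + 2 PO₄³⁻(aq)
Call the molar solubility s, so that [Ca²⁺] = 3s and [PO₄³⁻] = 2s.
Ksp = [Ca²⁺]^3[PO₄³⁻]^2 = (3s)^3 · (2s)^2 = 108s^5 = 3.15×10⁻³³
s = 1.24×10⁻⁷ M
[PO₄³⁻] = 2s = 2.48×10⁻⁷ M

2.48×10⁻⁷ M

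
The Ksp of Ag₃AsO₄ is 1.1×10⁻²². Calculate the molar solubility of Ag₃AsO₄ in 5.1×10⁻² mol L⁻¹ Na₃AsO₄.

Ag₃AsO₄(s) ⇌ 3 Ag⁺(aq) + AsO₄³⁻(aq)
With AsO₄³⁻ already at 5.1×10⁻² mol L⁻¹ and s small, take [AsO₄³⁻] ≈ 5.1×10⁻² mol L⁻¹ and [Ag⁺] = 3s.
Ksp = [Ag⁺]^3[AsO₄³⁻] = (3s)^3(5.1×10⁻²)
(3s)^3 = 1.1×10⁻²² / (5.1×10⁻²) = 2.2×10⁻²¹
s = 4.3×10⁻⁸ mol L⁻¹

4.3×10⁻⁸ M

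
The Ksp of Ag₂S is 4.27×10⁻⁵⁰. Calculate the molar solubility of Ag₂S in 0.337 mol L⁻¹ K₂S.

1.78×10⁻²⁵ M

Ag₂S(s) ⇌ 2 Ag⁺(aq) + S²⁻(aq)
S²⁻ is already present at 0.337 mol L⁻¹. If s mol/L of Ag₂S dissolves, [Ag⁺] = 2s while [S²⁻] ≈ 0.337 mol L⁻¹.
Ksp = [Ag⁺]^2[S²⁻] = (2s)^2(0.337)
(2s)^2 = 4.27×10⁻⁵⁰ / (0.337) = 1.27×10⁻⁴⁹
s = 1.78×10⁻²⁵ mol L⁻¹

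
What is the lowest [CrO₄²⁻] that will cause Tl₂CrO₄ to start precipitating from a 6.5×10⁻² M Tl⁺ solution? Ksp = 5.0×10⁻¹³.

1.2×10⁻¹⁰ M

The threshold for precipitation is Q = Ksp.
Tl₂CrO₄(s) ⇌ 2 Tl⁺(aq) + CrO₄²⁻(aq)
Ksp = [Tl⁺]^2[CrO₄²⁻] = [CrO₄²⁻](6.5×10⁻²)^2
[CrO₄²⁻] = 5.0×10⁻¹³ / (6.5×10⁻²)^2 = 1.2×10⁻¹⁰
[CrO₄²⁻] = 1.2×10⁻¹⁰ M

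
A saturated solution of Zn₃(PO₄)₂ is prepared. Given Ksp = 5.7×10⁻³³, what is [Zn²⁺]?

4.2×10⁻⁷ M

Zn₃(PO₄)₂(s) ⇌ 3 Zn²⁺(aq) + 2 PO₄³⁻(aq)
With molar solubility s: [Zn²⁺] = 3s, [PO₄³⁻] = 2s.
Ksp = [Zn²⁺]^3[PO₄³⁻]^2 = (3s)^3 · (2s)^2 = 108s^5 = 5.7×10⁻³³
s = 1.4×10⁻⁷ mol/L
[Zn²⁺] = 3s = 4.2×10⁻⁷ mol/L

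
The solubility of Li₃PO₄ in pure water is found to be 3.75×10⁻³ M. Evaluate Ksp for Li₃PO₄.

Ksp = 5.34×10⁻⁹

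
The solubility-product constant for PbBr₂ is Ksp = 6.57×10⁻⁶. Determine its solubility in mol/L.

PbBr₂(s) ⇌ Pb²⁺(aq) + 2 Br⁻(aq)
For each mole of PbBr₂ that dissolves per liter, [Pb²⁺] = s and [Br⁻] = 2s; let s denote this solubility.
Ksp = [Pb²⁺][Br⁻]^2 = s · (2s)^2 = 4s^3
4s^3 = 6.57×10⁻⁶  ⇒  s^3 = 1.64×10⁻⁶
s = 1.18×10⁻² mol L⁻¹

1.18×10⁻² M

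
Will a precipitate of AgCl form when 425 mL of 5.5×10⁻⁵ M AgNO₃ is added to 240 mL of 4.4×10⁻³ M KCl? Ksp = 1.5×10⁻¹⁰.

After mixing, V = 425 mL + 240 mL = 665 mL.
[Ag⁺] = (5.5×10⁻⁵)(425)/665 = 3.5×10⁻⁵ M
[Cl⁻] = (4.4×10⁻³)(240)/665 = 1.6×10⁻³ M
Q = [Ag⁺][Cl⁻] = 5.6×10⁻⁸
Q = 5.6×10⁻⁸ > Ksp = 1.5×10⁻¹⁰, so the solution is supersaturated and AgCl precipitates.

Yes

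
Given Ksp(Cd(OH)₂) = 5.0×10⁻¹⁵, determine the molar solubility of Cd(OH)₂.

Cd(OH)₂(s) ⇌ Cd²⁺(aq) + 2 OH⁻(aq)
With molar solubility s: [Cd²⁺] = s, [OH⁻] = 2s.
Ksp = [Cd²⁺][OH⁻]^2 = s · (2s)^2 = 4s^3
4s^3 = 5.0×10⁻¹⁵  ⇒  s^3 = 1.3×10⁻¹⁵
s = (1.3×10⁻¹⁵)^(1/3) = 1.1×10⁻⁵ M

1.1×10⁻⁵ M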